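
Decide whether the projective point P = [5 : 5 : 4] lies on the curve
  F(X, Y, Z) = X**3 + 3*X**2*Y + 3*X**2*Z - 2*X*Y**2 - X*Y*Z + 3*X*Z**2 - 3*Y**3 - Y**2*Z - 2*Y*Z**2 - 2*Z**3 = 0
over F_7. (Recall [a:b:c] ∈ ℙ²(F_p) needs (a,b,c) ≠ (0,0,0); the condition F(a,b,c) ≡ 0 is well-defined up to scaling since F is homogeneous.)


F(5,5,4) ≡ 4 (mod 7); P is NOT on the curve.

Evaluate F(5, 5, 4) term-by-term (mod 7).
  X**3 ↦ 1·125·1·1 = 125
  3*X**2*Y ↦ 3·25·5·1 = 375
  3*X**2*Z ↦ 3·25·1·4 = 300
  -2*X*Y**2 ↦ -2·5·25·1 = -250
  -X*Y*Z ↦ -1·5·5·4 = -100
  3*X*Z**2 ↦ 3·5·1·16 = 240
  -3*Y**3 ↦ -3·1·125·1 = -375
  -Y**2*Z ↦ -1·1·25·4 = -100
  -2*Y*Z**2 ↦ -2·1·5·16 = -160
  -2*Z**3 ↦ -2·1·1·64 = -128
Sum: F(5, 5, 4) = (125) + (375) + (300) + (-250) + (-100) + (240) + (-375) + (-100) + (-160) + (-128) = -73.
Reducing mod 7: -73 ≡ 4 (mod 7).
Since F(a, b, c) ≡ 4 ≠ 0 (mod 7), P does NOT lie on the curve.


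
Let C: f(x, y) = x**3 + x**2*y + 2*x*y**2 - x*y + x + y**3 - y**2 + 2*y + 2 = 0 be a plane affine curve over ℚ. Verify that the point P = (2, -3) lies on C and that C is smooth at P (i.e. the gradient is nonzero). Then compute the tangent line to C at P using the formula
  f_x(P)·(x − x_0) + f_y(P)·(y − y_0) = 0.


Tangent line at P: 22*x + 13*y - 5 = 0.

Step 1: f(2, -3) = 0, so P lies on C.
Step 2: partial derivatives
  f_x(x, y) = 3*x**2 + 2*x*y + 2*y**2 - y + 1, f_y(x, y) = x**2 + 4*x*y - x + 3*y**2 - 2*y + 2.
  f_x(P) = 22, f_y(P) = 13 (gradient nonzero, so P is smooth).
Step 3: tangent line at P: 22·(x − 2) + 13·(y − -3) = 0.
Expanding: 22*x + 13*y - 5 = 0.


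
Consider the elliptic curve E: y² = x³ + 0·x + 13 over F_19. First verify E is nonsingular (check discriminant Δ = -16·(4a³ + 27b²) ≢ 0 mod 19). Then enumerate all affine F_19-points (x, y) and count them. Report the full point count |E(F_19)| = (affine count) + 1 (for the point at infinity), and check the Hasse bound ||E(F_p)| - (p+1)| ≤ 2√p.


Affine points = {(4, 1), (4, 18), (5, 9), (5, 10), (6, 1), (6, 18), (9, 1), (9, 18), (10, 5), (10, 14), (13, 5), (13, 14), (15, 5), (15, 14), (16, 9), (16, 10), (17, 9), (17, 10)}; affine count = 18; |E(F_19)| = 19.

Discriminant check: Δ ∝ 4a³ + 27b² = 4·0³ + 27·13² = 4·0 + 27·169 ≡ 3 (mod 19). Nonzero ⇒ E is nonsingular.
For each x ∈ F_19, compute rhs = x³ + 0·x + 13 mod 19, then count y ∈ F_19 with y² ≡ rhs.
  x = 0: rhs = 13, matching y values: none (0 points).
  x = 1: rhs = 14, matching y values: none (0 points).
  x = 2: rhs = 2, matching y values: none (0 points).
  x = 3: rhs = 2, matching y values: none (0 points).
  x = 4: rhs = 1, matching y values: 1, 18 (2 points).
  x = 5: rhs = 5, matching y values: 9, 10 (2 points).
  x = 6: rhs = 1, matching y values: 1, 18 (2 points).
  x = 7: rhs = 14, matching y values: none (0 points).
  x = 8: rhs = 12, matching y values: none (0 points).
  x = 9: rhs = 1, matching y values: 1, 18 (2 points).
  x = 10: rhs = 6, matching y values: 5, 14 (2 points).
  x = 11: rhs = 14, matching y values: none (0 points).
  x = 12: rhs = 12, matching y values: none (0 points).
  x = 13: rhs = 6, matching y values: 5, 14 (2 points).
  x = 14: rhs = 2, matching y values: none (0 points).
  x = 15: rhs = 6, matching y values: 5, 14 (2 points).
  x = 16: rhs = 5, matching y values: 9, 10 (2 points).
  x = 17: rhs = 5, matching y values: 9, 10 (2 points).
  x = 18: rhs = 12, matching y values: none (0 points).
Total affine count: 18.
Full point count |E(F_19)| = 18 + 1 = 19.
Hasse bound: |19 − (19+1)| = |-1| = 1 ≤ 2√19 ≈ 8.7178 ✓.


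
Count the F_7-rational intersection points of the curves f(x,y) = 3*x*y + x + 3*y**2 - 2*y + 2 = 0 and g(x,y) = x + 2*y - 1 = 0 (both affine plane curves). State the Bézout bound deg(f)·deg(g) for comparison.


Common zeros: {(0, 4), (5, 5)}; count = 2; Bézout bound = 2.

deg(f) = 2, deg(g) = 1, so Bézout bound = 2.
Scan x ∈ F_7. For each x, list the y ∈ F_7 with f(x, y) ≡ 0 and those with g(x, y) ≡ 0 (mod 7); the common zeros in that column are the intersection.
  x = 0: f ≡ 0 at y ∈ {4, 6}; g ≡ 0 at y ∈ {4}; common: {4}.
  x = 1: f ≡ 0 at y ∈ {1}; g ≡ 0 at y ∈ {0}; common: ∅.
  x = 2: f ≡ 0 at y ∈ ∅; g ≡ 0 at y ∈ {3}; common: ∅.
  x = 3: f ≡ 0 at y ∈ ∅; g ≡ 0 at y ∈ {6}; common: ∅.
  x = 4: f ≡ 0 at y ∈ {3}; g ≡ 0 at y ∈ {2}; common: ∅.
  x = 5: f ≡ 0 at y ∈ {0, 5}; g ≡ 0 at y ∈ {5}; common: {5}.
  x = 6: f ≡ 0 at y ∈ ∅; g ≡ 0 at y ∈ {1}; common: ∅.
Collecting: common zeros = {(0, 4), (5, 5)}, so the count is 2.
Comparison with the Bézout bound: 2 ≤ 2 = deg(f)·deg(g), as expected for curves with no common component (the bound is attained).


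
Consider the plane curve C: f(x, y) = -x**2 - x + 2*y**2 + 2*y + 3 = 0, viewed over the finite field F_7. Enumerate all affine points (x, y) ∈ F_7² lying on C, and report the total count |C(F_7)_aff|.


Affine F_7-points: {(0, 1), (0, 5), (2, 3), (4, 3), (6, 1), (6, 5)}; count = 6.

For each of the 49 pairs (x, y) ∈ F_7², evaluate f(x, y) mod 7. Record the zeros.
  x = 0: [0↦3, 1↦0, 2↦1, 3↦6, 4↦1, 5↦0, 6↦3]  zeros at y ∈ {1, 5}
  x = 1: [0↦1, 1↦5, 2↦6, 3↦4, 4↦6, 5↦5, 6↦1]  zeros at y ∈ ∅
  x = 2: [0↦4, 1↦1, 2↦2, 3↦0, 4↦2, 5↦1, 6↦4]  zeros at y ∈ {3}
  x = 3: [0↦5, 1↦2, 2↦3, 3↦1, 4↦3, 5↦2, 6↦5]  zeros at y ∈ ∅
  x = 4: [0↦4, 1↦1, 2↦2, 3↦0, 4↦2, 5↦1, 6↦4]  zeros at y ∈ {3}
  x = 5: [0↦1, 1↦5, 2↦6, 3↦4, 4↦6, 5↦5, 6↦1]  zeros at y ∈ ∅
  x = 6: [0↦3, 1↦0, 2↦1, 3↦6, 4↦1, 5↦0, 6↦3]  zeros at y ∈ {1, 5}
Collecting zeros: affine points = {(0, 1), (0, 5), (2, 3), (4, 3), (6, 1), (6, 5)}.
Total count |C(F_7)_aff| = 6.


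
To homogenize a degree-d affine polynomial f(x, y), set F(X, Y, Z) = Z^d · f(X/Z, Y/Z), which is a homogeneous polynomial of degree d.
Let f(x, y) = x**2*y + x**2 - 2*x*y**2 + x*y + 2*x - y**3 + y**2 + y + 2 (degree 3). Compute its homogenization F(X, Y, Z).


F(X, Y, Z) = X**2*Y + X**2*Z - 2*X*Y**2 + X*Y*Z + 2*X*Z**2 - Y**3 + Y**2*Z + Y*Z**2 + 2*Z**3

deg(f) = 3.
Substitute x = X/Z, y = Y/Z into f, then multiply by Z^3.
  monomial 1·x^2·y^1 ↦ 1·X^2·Y^1·Z^0.
  monomial 1·x^2·y^0 ↦ 1·X^2·Y^0·Z^1.
  monomial -2·x^1·y^2 ↦ -2·X^1·Y^2·Z^0.
  monomial 1·x^1·y^1 ↦ 1·X^1·Y^1·Z^1.
  monomial 2·x^1·y^0 ↦ 2·X^1·Y^0·Z^2.
  monomial -1·x^0·y^3 ↦ -1·X^0·Y^3·Z^0.
  monomial 1·x^0·y^2 ↦ 1·X^0·Y^2·Z^1.
  monomial 1·x^0·y^1 ↦ 1·X^0·Y^1·Z^2.
  monomial 2·x^0·y^0 ↦ 2·X^0·Y^0·Z^3.
Collecting: F(X, Y, Z) = X**2*Y + X**2*Z - 2*X*Y**2 + X*Y*Z + 2*X*Z**2 - Y**3 + Y**2*Z + Y*Z**2 + 2*Z**3.


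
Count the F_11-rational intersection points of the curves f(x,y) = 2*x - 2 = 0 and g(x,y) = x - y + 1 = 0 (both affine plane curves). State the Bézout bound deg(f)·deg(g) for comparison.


Common zeros: {(1, 2)}; count = 1; Bézout bound = 1.

deg(f) = 1, deg(g) = 1, so Bézout bound = 1.
Scan x ∈ F_11. For each x, list the y ∈ F_11 with f(x, y) ≡ 0 and those with g(x, y) ≡ 0 (mod 11); the common zeros in that column are the intersection.
  x = 0: f ≡ 0 at y ∈ ∅; g ≡ 0 at y ∈ {1}; common: ∅.
  x = 1: f ≡ 0 at y ∈ {0, 1, 2, 3, 4, 5, 6, 7, 8, 9, 10}; g ≡ 0 at y ∈ {2}; common: {2}.
  x = 2: f ≡ 0 at y ∈ ∅; g ≡ 0 at y ∈ {3}; common: ∅.
  x = 3: f ≡ 0 at y ∈ ∅; g ≡ 0 at y ∈ {4}; common: ∅.
  x = 4: f ≡ 0 at y ∈ ∅; g ≡ 0 at y ∈ {5}; common: ∅.
  x = 5: f ≡ 0 at y ∈ ∅; g ≡ 0 at y ∈ {6}; common: ∅.
  x = 6: f ≡ 0 at y ∈ ∅; g ≡ 0 at y ∈ {7}; common: ∅.
  x = 7: f ≡ 0 at y ∈ ∅; g ≡ 0 at y ∈ {8}; common: ∅.
  x = 8: f ≡ 0 at y ∈ ∅; g ≡ 0 at y ∈ {9}; common: ∅.
  x = 9: f ≡ 0 at y ∈ ∅; g ≡ 0 at y ∈ {10}; common: ∅.
  x = 10: f ≡ 0 at y ∈ ∅; g ≡ 0 at y ∈ {0}; common: ∅.
Collecting: common zeros = {(1, 2)}, so the count is 1.
Comparison with the Bézout bound: 1 ≤ 1 = deg(f)·deg(g), as expected for curves with no common component (the bound is attained).


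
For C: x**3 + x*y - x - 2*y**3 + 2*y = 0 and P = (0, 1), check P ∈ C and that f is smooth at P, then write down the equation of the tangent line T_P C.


Tangent line at P: 4 - 4*y = 0.

Step 1: f(0, 1) = 0, so P lies on C.
Step 2: partial derivatives
  f_x(x, y) = 3*x**2 + y - 1, f_y(x, y) = x - 6*y**2 + 2.
  f_x(P) = 0, f_y(P) = -4 (gradient nonzero, so P is smooth).
Step 3: tangent line at P: 0·(x − 0) + -4·(y − 1) = 0.
Expanding: 4 - 4*y = 0.


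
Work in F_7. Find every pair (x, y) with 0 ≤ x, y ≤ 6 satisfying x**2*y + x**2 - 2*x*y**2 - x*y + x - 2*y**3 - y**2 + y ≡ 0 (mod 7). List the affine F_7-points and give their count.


Affine F_7-points: {(0, 0), (0, 4), (0, 6), (1, 6), (2, 3), (2, 6), (3, 3), (3, 5), (3, 6), (4, 6), (5, 6), (6, 0), (6, 5), (6, 6)}; count = 14.

For each of the 49 pairs (x, y) ∈ F_7², evaluate f(x, y) mod 7. Record the zeros.
  x = 0: [0↦0, 1↦5, 2↦3, 3↦3, 4↦0, 5↦3, 6↦0]  zeros at y ∈ {0, 4, 6}
  x = 1: [0↦2, 1↦5, 2↦4, 3↦1, 4↦5, 5↦4, 6↦0]  zeros at y ∈ {6}
  x = 2: [0↦6, 1↦2, 2↦4, 3↦0, 4↦6, 5↦3, 6↦0]  zeros at y ∈ {3, 6}
  x = 3: [0↦5, 1↦3, 2↦3, 3↦0, 4↦3, 5↦0, 6↦0]  zeros at y ∈ {3, 5, 6}
  x = 4: [0↦6, 1↦1, 2↦1, 3↦1, 4↦3, 5↦2, 6↦0]  zeros at y ∈ {6}
  x = 5: [0↦2, 1↦3, 2↦5, 3↦3, 4↦6, 5↦2, 6↦0]  zeros at y ∈ {6}
  x = 6: [0↦0, 1↦2, 2↦1, 3↦6, 4↦5, 5↦0, 6↦0]  zeros at y ∈ {0, 5, 6}
Collecting zeros: affine points = {(0, 0), (0, 4), (0, 6), (1, 6), (2, 3), (2, 6), (3, 3), (3, 5), (3, 6), (4, 6), (5, 6), (6, 0), (6, 5), (6, 6)}.
Total count |C(F_7)_aff| = 14.


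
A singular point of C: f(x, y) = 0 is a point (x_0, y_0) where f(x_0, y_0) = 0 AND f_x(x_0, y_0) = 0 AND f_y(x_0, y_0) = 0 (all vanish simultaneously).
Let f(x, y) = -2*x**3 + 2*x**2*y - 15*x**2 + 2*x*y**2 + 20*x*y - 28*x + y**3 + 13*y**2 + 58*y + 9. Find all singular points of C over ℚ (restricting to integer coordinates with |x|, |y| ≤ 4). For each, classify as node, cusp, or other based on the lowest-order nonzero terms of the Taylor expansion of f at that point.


Singular points: {(-3, -2)}; classification: node.

Compute partial derivatives:
  f_x = -6*x**2 + 4*x*y - 30*x + 2*y**2 + 20*y - 28.
  f_y = 2*x**2 + 4*x*y + 20*x + 3*y**2 + 26*y + 58.
Scan x_0 ∈ {−4, ..., 4}. For each x_0, f_y(x_0, y) is a polynomial in y; find its integer roots y ∈ {−4, ..., 4}, then test f_x and f at those candidates.
  x = -4: f_y(-4, y) = 3*y**2 + 10*y + 10; no integer root y with |y| ≤ 4.
  x = -3: f_y(-3, y) = 3*y**2 + 14*y + 16; vanishes at y ∈ {-2}. (-3, -2): f_x = 0, f = 0 — SINGULAR.
  x = -2: f_y(-2, y) = 3*y**2 + 18*y + 26; no integer root y with |y| ≤ 4.
  x = -1: f_y(-1, y) = 3*y**2 + 22*y + 40; vanishes at y ∈ {-4}. (-1, -4): f_x = -36 ≠ 0.
  x = 0: f_y(0, y) = 3*y**2 + 26*y + 58; no integer root y with |y| ≤ 4.
  x = 1: f_y(1, y) = 3*y**2 + 30*y + 80; no integer root y with |y| ≤ 4.
  x = 2: f_y(2, y) = 3*y**2 + 34*y + 106; no integer root y with |y| ≤ 4.
  x = 3: f_y(3, y) = 3*y**2 + 38*y + 136; no integer root y with |y| ≤ 4.
  x = 4: f_y(4, y) = 3*y**2 + 42*y + 170; no integer root y with |y| ≤ 4.
Only singular point on the grid: (-3, -2).
Classify: substitute x = -3 + u, y = -2 + v and expand: f = -2*u**3 + 2*u**2*v - u**2 + 2*u*v**2 + v**3 + v**2.
No constant or linear terms (consistent with a singular point). Quadratic part: -u**2 + v**2. Cubic part: -2*u**3 + 2*u**2*v + 2*u*v**2 + v**3.
The quadratic part v**2 - u**2 = (v − u)(v + u) splits into two distinct linear factors, so there are two distinct tangent lines y − -2 = ±(x − -3) — this is a node (ordinary double point).
Classification: node.


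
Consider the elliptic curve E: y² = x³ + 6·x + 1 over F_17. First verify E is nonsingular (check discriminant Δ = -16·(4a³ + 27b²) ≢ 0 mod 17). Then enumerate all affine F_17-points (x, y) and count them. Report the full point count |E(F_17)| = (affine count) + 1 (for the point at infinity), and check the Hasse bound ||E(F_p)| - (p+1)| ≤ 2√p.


Affine points = {(0, 1), (0, 16), (1, 5), (1, 12), (2, 2), (2, 15), (4, 2), (4, 15), (6, 7), (6, 10), (8, 0), (9, 6), (9, 11), (11, 2), (11, 15), (12, 4), (12, 13), (13, 7), (13, 10), (15, 7), (15, 10)}; affine count = 21; |E(F_17)| = 22.

Discriminant check: Δ ∝ 4a³ + 27b² = 4·6³ + 27·1² = 4·216 + 27·1 ≡ 7 (mod 17). Nonzero ⇒ E is nonsingular.
For each x ∈ F_17, compute rhs = x³ + 6·x + 1 mod 17, then count y ∈ F_17 with y² ≡ rhs.
  x = 0: rhs = 1, matching y values: 1, 16 (2 points).
  x = 1: rhs = 8, matching y values: 5, 12 (2 points).
  x = 2: rhs = 4, matching y values: 2, 15 (2 points).
  x = 3: rhs = 12, matching y values: none (0 points).
  x = 4: rhs = 4, matching y values: 2, 15 (2 points).
  x = 5: rhs = 3, matching y values: none (0 points).
  x = 6: rhs = 15, matching y values: 7, 10 (2 points).
  x = 7: rhs = 12, matching y values: none (0 points).
  x = 8: rhs = 0, matching y values: 0 (1 points).
  x = 9: rhs = 2, matching y values: 6, 11 (2 points).
  x = 10: rhs = 7, matching y values: none (0 points).
  x = 11: rhs = 4, matching y values: 2, 15 (2 points).
  x = 12: rhs = 16, matching y values: 4, 13 (2 points).
  x = 13: rhs = 15, matching y values: 7, 10 (2 points).
  x = 14: rhs = 7, matching y values: none (0 points).
  x = 15: rhs = 15, matching y values: 7, 10 (2 points).
  x = 16: rhs = 11, matching y values: none (0 points).
Total affine count: 21.
Full point count |E(F_17)| = 21 + 1 = 22.
Hasse bound: |22 − (17+1)| = |4| = 4 ≤ 2√17 ≈ 8.2462 ✓.


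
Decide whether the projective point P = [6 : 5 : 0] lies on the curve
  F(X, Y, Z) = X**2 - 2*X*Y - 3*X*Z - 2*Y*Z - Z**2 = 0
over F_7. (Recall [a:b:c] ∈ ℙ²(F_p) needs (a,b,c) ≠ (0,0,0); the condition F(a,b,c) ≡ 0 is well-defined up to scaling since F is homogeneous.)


F(6,5,0) ≡ 4 (mod 7); P is NOT on the curve.

Evaluate F(6, 5, 0) term-by-term (mod 7).
  X**2 ↦ 1·36·1·1 = 36
  -2*X*Y ↦ -2·6·5·1 = -60
  -3*X*Z ↦ -3·6·1·0 = 0
  -2*Y*Z ↦ -2·1·5·0 = 0
  -Z**2 ↦ -1·1·1·0 = 0
Sum: F(6, 5, 0) = (36) + (-60) + (0) + (0) + (0) = -24.
Reducing mod 7: -24 ≡ 4 (mod 7).
Since F(a, b, c) ≡ 4 ≠ 0 (mod 7), P does NOT lie on the curve.


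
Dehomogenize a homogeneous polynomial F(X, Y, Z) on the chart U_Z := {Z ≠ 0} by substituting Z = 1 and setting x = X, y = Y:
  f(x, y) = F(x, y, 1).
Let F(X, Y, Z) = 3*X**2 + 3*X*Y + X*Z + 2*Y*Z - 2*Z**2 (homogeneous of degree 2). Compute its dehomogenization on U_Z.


f(x, y) = 3*x**2 + 3*x*y + x + 2*y - 2

On U_Z we set Z = 1. Each monomial c·X^i·Y^j·Z^k in F becomes c·x^i·y^j·1^k = c·x^i·y^j.
Substituting Z = 1: F(X, Y, 1) = 3*x**2 + 3*x*y + x + 2*y - 2.
Note: deg(f) ≤ deg(F) = 2; strict inequality happens when F is divisible by Z (lost terms).


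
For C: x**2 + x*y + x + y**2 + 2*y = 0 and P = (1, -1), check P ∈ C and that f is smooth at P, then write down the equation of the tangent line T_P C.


Tangent line at P: 2*x + y - 1 = 0.

Step 1: f(1, -1) = 0, so P lies on C.
Step 2: partial derivatives
  f_x(x, y) = 2*x + y + 1, f_y(x, y) = x + 2*y + 2.
  f_x(P) = 2, f_y(P) = 1 (gradient nonzero, so P is smooth).
Step 3: tangent line at P: 2·(x − 1) + 1·(y − -1) = 0.
Expanding: 2*x + y - 1 = 0.


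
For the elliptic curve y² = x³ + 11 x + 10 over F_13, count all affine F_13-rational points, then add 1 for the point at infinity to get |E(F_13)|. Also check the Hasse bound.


Affine points = {(0, 6), (0, 7), (1, 3), (1, 10), (2, 1), (2, 12), (4, 1), (4, 12), (7, 1), (7, 12), (8, 5), (8, 8)}; affine count = 12; |E(F_13)| = 13.

Discriminant check: Δ ∝ 4a³ + 27b² = 4·11³ + 27·10² = 4·1331 + 27·100 ≡ 3 (mod 13). Nonzero ⇒ E is nonsingular.
For each x ∈ F_13, compute rhs = x³ + 11·x + 10 mod 13, then count y ∈ F_13 with y² ≡ rhs.
  x = 0: rhs = 10, matching y values: 6, 7 (2 points).
  x = 1: rhs = 9, matching y values: 3, 10 (2 points).
  x = 2: rhs = 1, matching y values: 1, 12 (2 points).
  x = 3: rhs = 5, matching y values: none (0 points).
  x = 4: rhs = 1, matching y values: 1, 12 (2 points).
  x = 5: rhs = 8, matching y values: none (0 points).
  x = 6: rhs = 6, matching y values: none (0 points).
  x = 7: rhs = 1, matching y values: 1, 12 (2 points).
  x = 8: rhs = 12, matching y values: 5, 8 (2 points).
  x = 9: rhs = 6, matching y values: none (0 points).
  x = 10: rhs = 2, matching y values: none (0 points).
  x = 11: rhs = 6, matching y values: none (0 points).
  x = 12: rhs = 11, matching y values: none (0 points).
Total affine count: 12.
Full point count |E(F_13)| = 12 + 1 = 13.
Hasse bound: |13 − (13+1)| = |-1| = 1 ≤ 2√13 ≈ 7.2111 ✓.


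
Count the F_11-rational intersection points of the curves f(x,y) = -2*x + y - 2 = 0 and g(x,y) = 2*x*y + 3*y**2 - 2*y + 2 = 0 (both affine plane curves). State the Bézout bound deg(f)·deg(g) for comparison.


Common zeros: ∅; count = 0; Bézout bound = 2.

deg(f) = 1, deg(g) = 2, so Bézout bound = 2.
Scan x ∈ F_11. For each x, list the y ∈ F_11 with f(x, y) ≡ 0 and those with g(x, y) ≡ 0 (mod 11); the common zeros in that column are the intersection.
  x = 0: f ≡ 0 at y ∈ {2}; g ≡ 0 at y ∈ ∅; common: ∅.
  x = 1: f ≡ 0 at y ∈ {4}; g ≡ 0 at y ∈ {5, 6}; common: ∅.
  x = 2: f ≡ 0 at y ∈ {6}; g ≡ 0 at y ∈ ∅; common: ∅.
  x = 3: f ≡ 0 at y ∈ {8}; g ≡ 0 at y ∈ {2, 4}; common: ∅.
  x = 4: f ≡ 0 at y ∈ {10}; g ≡ 0 at y ∈ {1, 8}; common: ∅.
  x = 5: f ≡ 0 at y ∈ {1}; g ≡ 0 at y ∈ ∅; common: ∅.
  x = 6: f ≡ 0 at y ∈ {3}; g ≡ 0 at y ∈ ∅; common: ∅.
  x = 7: f ≡ 0 at y ∈ {5}; g ≡ 0 at y ∈ ∅; common: ∅.
  x = 8: f ≡ 0 at y ∈ {7}; g ≡ 0 at y ∈ ∅; common: ∅.
  x = 9: f ≡ 0 at y ∈ {9}; g ≡ 0 at y ∈ {3, 10}; common: ∅.
  x = 10: f ≡ 0 at y ∈ {0}; g ≡ 0 at y ∈ {7, 9}; common: ∅.
Collecting: common zeros = ∅, so the count is 0.
Comparison with the Bézout bound: 0 ≤ 2 = deg(f)·deg(g), as expected for curves with no common component (the affine F_11-count falls short of the bound because intersections may lie at infinity, over extension fields, or carry multiplicity).


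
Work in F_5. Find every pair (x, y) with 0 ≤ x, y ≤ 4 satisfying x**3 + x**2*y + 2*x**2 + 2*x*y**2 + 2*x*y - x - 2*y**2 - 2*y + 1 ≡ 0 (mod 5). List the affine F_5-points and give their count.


Affine F_5-points: {(1, 2), (2, 0), (2, 2), (3, 1), (3, 2)}; count = 5.

For each of the 25 pairs (x, y) ∈ F_5², evaluate f(x, y) mod 5. Record the zeros.
  x = 0: [0↦1, 1↦2, 2↦4, 3↦2, 4↦1]  zeros at y ∈ ∅
  x = 1: [0↦3, 1↦4, 2↦0, 3↦1, 4↦2]  zeros at y ∈ {2}
  x = 2: [0↦0, 1↦3, 2↦0, 3↦1, 4↦1]  zeros at y ∈ {0, 2}
  x = 3: [0↦3, 1↦0, 2↦0, 3↦3, 4↦4]  zeros at y ∈ {1, 2}
  x = 4: [0↦3, 1↦1, 2↦1, 3↦3, 4↦2]  zeros at y ∈ ∅
Collecting zeros: affine points = {(1, 2), (2, 0), (2, 2), (3, 1), (3, 2)}.
Total count |C(F_5)_aff| = 5.


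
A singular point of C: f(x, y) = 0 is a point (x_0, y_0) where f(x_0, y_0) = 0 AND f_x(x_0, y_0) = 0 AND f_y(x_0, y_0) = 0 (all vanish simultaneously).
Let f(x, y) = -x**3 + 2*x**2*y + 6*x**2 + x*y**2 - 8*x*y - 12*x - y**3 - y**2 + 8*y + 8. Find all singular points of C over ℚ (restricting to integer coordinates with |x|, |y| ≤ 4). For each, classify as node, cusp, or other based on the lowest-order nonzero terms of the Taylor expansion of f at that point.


Singular points: {(2, 0)}; classification: cusp.

Compute partial derivatives:
  f_x = -3*x**2 + 4*x*y + 12*x + y**2 - 8*y - 12.
  f_y = 2*x**2 + 2*x*y - 8*x - 3*y**2 - 2*y + 8.
Scan x_0 ∈ {−4, ..., 4}. For each x_0, f_y(x_0, y) is a polynomial in y; find its integer roots y ∈ {−4, ..., 4}, then test f_x and f at those candidates.
  x = -4: f_y(-4, y) = -3*y**2 - 10*y + 72; no integer root y with |y| ≤ 4.
  x = -3: f_y(-3, y) = -3*y**2 - 8*y + 50; no integer root y with |y| ≤ 4.
  x = -2: f_y(-2, y) = -3*y**2 - 6*y + 32; no integer root y with |y| ≤ 4.
  x = -1: f_y(-1, y) = -3*y**2 - 4*y + 18; no integer root y with |y| ≤ 4.
  x = 0: f_y(0, y) = -3*y**2 - 2*y + 8; vanishes at y ∈ {-2}. (0, -2): f_x = 8 ≠ 0.
  x = 1: f_y(1, y) = 2 - 3*y**2; no integer root y with |y| ≤ 4.
  x = 2: f_y(2, y) = -3*y**2 + 2*y; vanishes at y ∈ {0}. (2, 0): f_x = 0, f = 0 — SINGULAR.
  x = 3: f_y(3, y) = -3*y**2 + 4*y + 2; no integer root y with |y| ≤ 4.
  x = 4: f_y(4, y) = -3*y**2 + 6*y + 8; no integer root y with |y| ≤ 4.
Only singular point on the grid: (2, 0).
Classify: substitute x = 2 + u, y = 0 + v and expand: f = -u**3 + 2*u**2*v + u*v**2 - v**3 + v**2.
No constant or linear terms (consistent with a singular point). Quadratic part: v**2. Cubic part: -u**3 + 2*u**2*v + u*v**2 - v**3.
The quadratic part v**2 is a perfect square, so there is a single (double) tangent line v = 0, i.e. y = 0. Restricting the cubic part to that line (v = 0) leaves -u**3 ≠ 0, so f is not divisible by v and the branch is v² ≈ u**3 to lowest order — this is a cusp.
Classification: cusp.


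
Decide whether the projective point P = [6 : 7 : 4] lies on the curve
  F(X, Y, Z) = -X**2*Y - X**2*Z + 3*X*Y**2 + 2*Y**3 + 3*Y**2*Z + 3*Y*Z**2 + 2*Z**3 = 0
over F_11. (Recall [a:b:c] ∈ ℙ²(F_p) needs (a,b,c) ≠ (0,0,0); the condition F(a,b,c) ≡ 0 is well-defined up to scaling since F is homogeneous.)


F(6,7,4) ≡ 2 (mod 11); P is NOT on the curve.

Evaluate F(6, 7, 4) term-by-term (mod 11).
  -X**2*Y ↦ -1·36·7·1 = -252
  -X**2*Z ↦ -1·36·1·4 = -144
  3*X*Y**2 ↦ 3·6·49·1 = 882
  2*Y**3 ↦ 2·1·343·1 = 686
  3*Y**2*Z ↦ 3·1·49·4 = 588
  3*Y*Z**2 ↦ 3·1·7·16 = 336
  2*Z**3 ↦ 2·1·1·64 = 128
Sum: F(6, 7, 4) = (-252) + (-144) + (882) + (686) + (588) + (336) + (128) = 2224.
Reducing mod 11: 2224 ≡ 2 (mod 11).
Since F(a, b, c) ≡ 2 ≠ 0 (mod 11), P does NOT lie on the curve.


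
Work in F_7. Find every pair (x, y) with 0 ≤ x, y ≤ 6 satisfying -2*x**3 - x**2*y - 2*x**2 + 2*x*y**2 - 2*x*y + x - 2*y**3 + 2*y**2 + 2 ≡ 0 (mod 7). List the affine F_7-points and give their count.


Affine F_7-points: {(1, 2), (1, 3), (1, 4), (2, 2), (2, 4), (3, 6), (4, 0), (6, 1)}; count = 8.

For each of the 49 pairs (x, y) ∈ F_7², evaluate f(x, y) mod 7. Record the zeros.
  x = 0: [0↦2, 1↦2, 2↦1, 3↦1, 4↦4, 5↦5, 6↦6]  zeros at y ∈ ∅
  x = 1: [0↦6, 1↦5, 2↦0, 3↦0, 4↦0, 5↦2, 6↦1]  zeros at y ∈ {2, 3, 4}
  x = 2: [0↦1, 1↦4, 2↦0, 3↦5, 4↦0, 5↦1, 6↦3]  zeros at y ∈ {2, 4}
  x = 3: [0↦3, 1↦1, 2↦3, 3↦4, 4↦6, 5↦4, 6↦0]  zeros at y ∈ {6}
  x = 4: [0↦0, 1↦5, 2↦4, 3↦6, 4↦6, 5↦6, 6↦1]  zeros at y ∈ {0}
  x = 5: [0↦1, 1↦4, 2↦5, 3↦6, 4↦2, 5↦2, 6↦1]  zeros at y ∈ ∅
  x = 6: [0↦1, 1↦0, 2↦1, 3↦6, 4↦3, 5↦1, 6↦2]  zeros at y ∈ {1}
Collecting zeros: affine points = {(1, 2), (1, 3), (1, 4), (2, 2), (2, 4), (3, 6), (4, 0), (6, 1)}.
Total count |C(F_7)_aff| = 8.


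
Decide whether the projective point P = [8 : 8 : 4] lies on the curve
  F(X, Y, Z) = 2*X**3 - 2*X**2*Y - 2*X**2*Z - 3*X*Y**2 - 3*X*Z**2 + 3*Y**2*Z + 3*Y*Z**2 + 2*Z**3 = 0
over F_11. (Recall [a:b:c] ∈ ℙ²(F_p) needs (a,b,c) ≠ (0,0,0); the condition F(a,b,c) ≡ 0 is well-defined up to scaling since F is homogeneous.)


F(8,8,4) ≡ 3 (mod 11); P is NOT on the curve.

Evaluate F(8, 8, 4) term-by-term (mod 11).
  2*X**3 ↦ 2·512·1·1 = 1024
  -2*X**2*Y ↦ -2·64·8·1 = -1024
  -2*X**2*Z ↦ -2·64·1·4 = -512
  -3*X*Y**2 ↦ -3·8·64·1 = -1536
  -3*X*Z**2 ↦ -3·8·1·16 = -384
  3*Y**2*Z ↦ 3·1·64·4 = 768
  3*Y*Z**2 ↦ 3·1·8·16 = 384
  2*Z**3 ↦ 2·1·1·64 = 128
Sum: F(8, 8, 4) = (1024) + (-1024) + (-512) + (-1536) + (-384) + (768) + (384) + (128) = -1152.
Reducing mod 11: -1152 ≡ 3 (mod 11).
Since F(a, b, c) ≡ 3 ≠ 0 (mod 11), P does NOT lie on the curve.


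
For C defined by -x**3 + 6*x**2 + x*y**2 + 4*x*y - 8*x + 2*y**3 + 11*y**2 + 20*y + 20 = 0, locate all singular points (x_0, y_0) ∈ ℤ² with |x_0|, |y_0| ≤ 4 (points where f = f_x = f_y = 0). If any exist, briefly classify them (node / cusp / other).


Singular points: {(2, -2)}; classification: cusp.

Compute partial derivatives:
  f_x = -3*x**2 + 12*x + y**2 + 4*y - 8.
  f_y = 2*x*y + 4*x + 6*y**2 + 22*y + 20.
Scan x_0 ∈ {−4, ..., 4}. For each x_0, f_y(x_0, y) is a polynomial in y; find its integer roots y ∈ {−4, ..., 4}, then test f_x and f at those candidates.
  x = -4: f_y(-4, y) = 6*y**2 + 14*y + 4; vanishes at y ∈ {-2}. (-4, -2): f_x = -108 ≠ 0.
  x = -3: f_y(-3, y) = 6*y**2 + 16*y + 8; vanishes at y ∈ {-2}. (-3, -2): f_x = -75 ≠ 0.
  x = -2: f_y(-2, y) = 6*y**2 + 18*y + 12; vanishes at y ∈ {-2, -1}. (-2, -2): f_x = -48 ≠ 0; (-2, -1): f_x = -47 ≠ 0.
  x = -1: f_y(-1, y) = 6*y**2 + 20*y + 16; vanishes at y ∈ {-2}. (-1, -2): f_x = -27 ≠ 0.
  x = 0: f_y(0, y) = 6*y**2 + 22*y + 20; vanishes at y ∈ {-2}. (0, -2): f_x = -12 ≠ 0.
  x = 1: f_y(1, y) = 6*y**2 + 24*y + 24; vanishes at y ∈ {-2}. (1, -2): f_x = -3 ≠ 0.
  x = 2: f_y(2, y) = 6*y**2 + 26*y + 28; vanishes at y ∈ {-2}. (2, -2): f_x = 0, f = 0 — SINGULAR.
  x = 3: f_y(3, y) = 6*y**2 + 28*y + 32; vanishes at y ∈ {-2}. (3, -2): f_x = -3 ≠ 0.
  x = 4: f_y(4, y) = 6*y**2 + 30*y + 36; vanishes at y ∈ {-3, -2}. (4, -3): f_x = -11 ≠ 0; (4, -2): f_x = -12 ≠ 0.
Only singular point on the grid: (2, -2).
Classify: substitute x = 2 + u, y = -2 + v and expand: f = -u**3 + u*v**2 + 2*v**3 + v**2.
No constant or linear terms (consistent with a singular point). Quadratic part: v**2. Cubic part: -u**3 + u*v**2 + 2*v**3.
The quadratic part v**2 is a perfect square, so there is a single (double) tangent line v = 0, i.e. y = -2. Restricting the cubic part to that line (v = 0) leaves -u**3 ≠ 0, so f is not divisible by v and the branch is v² ≈ u**3 to lowest order — this is a cusp.
Classification: cusp.


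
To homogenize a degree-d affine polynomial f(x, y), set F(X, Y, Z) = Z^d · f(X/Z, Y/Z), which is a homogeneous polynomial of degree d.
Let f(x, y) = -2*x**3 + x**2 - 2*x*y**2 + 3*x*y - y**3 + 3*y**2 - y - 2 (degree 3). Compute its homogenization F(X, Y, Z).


F(X, Y, Z) = -2*X**3 + X**2*Z - 2*X*Y**2 + 3*X*Y*Z - Y**3 + 3*Y**2*Z - Y*Z**2 - 2*Z**3

deg(f) = 3.
Substitute x = X/Z, y = Y/Z into f, then multiply by Z^3.
  monomial -2·x^3·y^0 ↦ -2·X^3·Y^0·Z^0.
  monomial 1·x^2·y^0 ↦ 1·X^2·Y^0·Z^1.
  monomial -2·x^1·y^2 ↦ -2·X^1·Y^2·Z^0.
  monomial 3·x^1·y^1 ↦ 3·X^1·Y^1·Z^1.
  monomial -1·x^0·y^3 ↦ -1·X^0·Y^3·Z^0.
  monomial 3·x^0·y^2 ↦ 3·X^0·Y^2·Z^1.
  monomial -1·x^0·y^1 ↦ -1·X^0·Y^1·Z^2.
  monomial -2·x^0·y^0 ↦ -2·X^0·Y^0·Z^3.
Collecting: F(X, Y, Z) = -2*X**3 + X**2*Z - 2*X*Y**2 + 3*X*Y*Z - Y**3 + 3*Y**2*Z - Y*Z**2 - 2*Z**3.


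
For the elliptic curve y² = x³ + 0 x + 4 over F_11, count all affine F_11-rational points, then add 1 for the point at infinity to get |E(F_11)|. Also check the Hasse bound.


Affine points = {(0, 2), (0, 9), (1, 4), (1, 7), (2, 1), (2, 10), (3, 3), (3, 8), (6, 0), (10, 5), (10, 6)}; affine count = 11; |E(F_11)| = 12.

Discriminant check: Δ ∝ 4a³ + 27b² = 4·0³ + 27·4² = 4·0 + 27·16 ≡ 3 (mod 11). Nonzero ⇒ E is nonsingular.
For each x ∈ F_11, compute rhs = x³ + 0·x + 4 mod 11, then count y ∈ F_11 with y² ≡ rhs.
  x = 0: rhs = 4, matching y values: 2, 9 (2 points).
  x = 1: rhs = 5, matching y values: 4, 7 (2 points).
  x = 2: rhs = 1, matching y values: 1, 10 (2 points).
  x = 3: rhs = 9, matching y values: 3, 8 (2 points).
  x = 4: rhs = 2, matching y values: none (0 points).
  x = 5: rhs = 8, matching y values: none (0 points).
  x = 6: rhs = 0, matching y values: 0 (1 points).
  x = 7: rhs = 6, matching y values: none (0 points).
  x = 8: rhs = 10, matching y values: none (0 points).
  x = 9: rhs = 7, matching y values: none (0 points).
  x = 10: rhs = 3, matching y values: 5, 6 (2 points).
Total affine count: 11.
Full point count |E(F_11)| = 11 + 1 = 12.
Hasse bound: |12 − (11+1)| = |0| = 0 ≤ 2√11 ≈ 6.6332 ✓.


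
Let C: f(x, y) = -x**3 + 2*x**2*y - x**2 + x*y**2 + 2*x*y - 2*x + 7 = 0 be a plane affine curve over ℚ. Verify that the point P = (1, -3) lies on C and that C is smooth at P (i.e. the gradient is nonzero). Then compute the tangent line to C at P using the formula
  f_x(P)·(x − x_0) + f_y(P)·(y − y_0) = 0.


Tangent line at P: -16*x - 2*y + 10 = 0.

Step 1: f(1, -3) = 0, so P lies on C.
Step 2: partial derivatives
  f_x(x, y) = -3*x**2 + 4*x*y - 2*x + y**2 + 2*y - 2, f_y(x, y) = 2*x**2 + 2*x*y + 2*x.
  f_x(P) = -16, f_y(P) = -2 (gradient nonzero, so P is smooth).
Step 3: tangent line at P: -16·(x − 1) + -2·(y − -3) = 0.
Expanding: -16*x - 2*y + 10 = 0.


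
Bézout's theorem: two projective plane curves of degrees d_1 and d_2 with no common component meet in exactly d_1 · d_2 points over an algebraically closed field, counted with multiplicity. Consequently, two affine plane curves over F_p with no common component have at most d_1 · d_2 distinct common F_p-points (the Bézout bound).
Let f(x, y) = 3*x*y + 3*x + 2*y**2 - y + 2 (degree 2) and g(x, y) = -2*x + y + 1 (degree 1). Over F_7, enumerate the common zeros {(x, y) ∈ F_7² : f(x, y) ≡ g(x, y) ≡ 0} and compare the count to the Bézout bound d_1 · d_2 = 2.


Common zeros: {(4, 0)}; count = 1; Bézout bound = 2.

deg(f) = 2, deg(g) = 1, so Bézout bound = 2.
Scan x ∈ F_7. For each x, list the y ∈ F_7 with f(x, y) ≡ 0 and those with g(x, y) ≡ 0 (mod 7); the common zeros in that column are the intersection.
  x = 0: f ≡ 0 at y ∈ ∅; g ≡ 0 at y ∈ {6}; common: ∅.
  x = 1: f ≡ 0 at y ∈ ∅; g ≡ 0 at y ∈ {1}; common: ∅.
  x = 2: f ≡ 0 at y ∈ ∅; g ≡ 0 at y ∈ {3}; common: ∅.
  x = 3: f ≡ 0 at y ∈ {1, 2}; g ≡ 0 at y ∈ {5}; common: ∅.
  x = 4: f ≡ 0 at y ∈ {0, 5}; g ≡ 0 at y ∈ {0}; common: {0}.
  x = 5: f ≡ 0 at y ∈ {3, 4}; g ≡ 0 at y ∈ {2}; common: ∅.
  x = 6: f ≡ 0 at y ∈ ∅; g ≡ 0 at y ∈ {4}; common: ∅.
Collecting: common zeros = {(4, 0)}, so the count is 1.
Comparison with the Bézout bound: 1 ≤ 2 = deg(f)·deg(g), as expected for curves with no common component (the affine F_7-count falls short of the bound because intersections may lie at infinity, over extension fields, or carry multiplicity).


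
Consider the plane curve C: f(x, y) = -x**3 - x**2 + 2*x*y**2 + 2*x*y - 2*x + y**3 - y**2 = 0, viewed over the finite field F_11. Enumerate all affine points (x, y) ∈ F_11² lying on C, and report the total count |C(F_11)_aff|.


Affine F_11-points: {(0, 0), (0, 1), (1, 1), (3, 10), (4, 0), (5, 3), (5, 4), (5, 6), (6, 0), (7, 3), (8, 9), (8, 10), (9, 1), (9, 3), (10, 10)}; count = 15.

For each of the 121 pairs (x, y) ∈ F_11², evaluate f(x, y) mod 11. Record the zeros.
  x = 0: [0↦0, 1↦0, 2↦4, 3↦7, 4↦4, 5↦1, 6↦4, 7↦8, 8↦8, 9↦10, 10↦9]  zeros at y ∈ {0, 1}
  x = 1: [0↦7, 1↦0, 2↦1, 3↦5, 4↦7, 5↦2, 6↦7, 7↦6, 8↦5, 9↦10, 10↦5]  zeros at y ∈ {1}
  x = 2: [0↦6, 1↦3, 2↦1, 3↦6, 4↦2, 5↦6, 6↦2, 7↦7, 8↦5, 9↦2, 10↦4]  zeros at y ∈ ∅
  x = 3: [0↦2, 1↦3, 2↦9, 3↦4, 4↦5, 5↦7, 6↦5, 7↦5, 8↦2, 9↦2, 10↦0]  zeros at y ∈ {10}
  x = 4: [0↦0, 1↦5, 2↦8, 3↦4, 4↦10, 5↦10, 6↦10, 7↦5, 8↦1, 9↦4, 10↦9]  zeros at y ∈ {0}
  x = 5: [0↦5, 1↦3, 2↦3, 3↦0, 4↦0, 5↦9, 6↦0, 7↦1, 8↦7, 9↦2, 10↦3]  zeros at y ∈ {3, 4, 6}
  x = 6: [0↦0, 1↦2, 2↦10, 3↦8, 4↦2, 5↦9, 6↦2, 7↦9, 8↦3, 9↦1, 10↦9]  zeros at y ∈ {0}
  x = 7: [0↦1, 1↦7, 2↦1, 3↦0, 4↦10, 5↦4, 6↦10, 7↦1, 8↦5, 9↦6, 10↦10]  zeros at y ∈ {3}
  x = 8: [0↦2, 1↦1, 2↦3, 3↦3, 4↦7, 5↦10, 6↦7, 7↦4, 8↦7, 9↦0, 10↦0]  zeros at y ∈ {9, 10}
  x = 9: [0↦8, 1↦0, 2↦10, 3↦0, 4↦9, 5↦10, 6↦9, 7↦1, 8↦3, 9↦10, 10↦6]  zeros at y ∈ {1, 3}
  x = 10: [0↦2, 1↦9, 2↦5, 3↦7, 4↦10, 5↦9, 6↦10, 7↦8, 8↦9, 9↦8, 10↦0]  zeros at y ∈ {10}
Collecting zeros: affine points = {(0, 0), (0, 1), (1, 1), (3, 10), (4, 0), (5, 3), (5, 4), (5, 6), (6, 0), (7, 3), (8, 9), (8, 10), (9, 1), (9, 3), (10, 10)}.
Total count |C(F_11)_aff| = 15.


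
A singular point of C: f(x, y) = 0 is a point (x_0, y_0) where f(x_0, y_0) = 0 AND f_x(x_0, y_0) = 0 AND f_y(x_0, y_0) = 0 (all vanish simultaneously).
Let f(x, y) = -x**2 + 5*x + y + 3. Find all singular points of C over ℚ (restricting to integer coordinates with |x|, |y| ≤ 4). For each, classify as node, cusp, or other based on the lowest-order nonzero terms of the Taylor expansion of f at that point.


No singular points in the scanned grid; C is smooth there.

Compute partial derivatives:
  f_x = 5 - 2*x.
  f_y = 1.
f_y = 1 is a nonzero constant, so f_y never vanishes: no point (x, y) can satisfy f = f_x = f_y = 0. In particular no (x, y) ∈ {−4, ..., 4}² is singular; the curve is smooth.


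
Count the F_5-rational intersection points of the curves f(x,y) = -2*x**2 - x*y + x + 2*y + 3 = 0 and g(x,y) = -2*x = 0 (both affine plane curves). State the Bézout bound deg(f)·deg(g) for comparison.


Common zeros: {(0, 1)}; count = 1; Bézout bound = 2.

deg(f) = 2, deg(g) = 1, so Bézout bound = 2.
Scan x ∈ F_5. For each x, list the y ∈ F_5 with f(x, y) ≡ 0 and those with g(x, y) ≡ 0 (mod 5); the common zeros in that column are the intersection.
  x = 0: f ≡ 0 at y ∈ {1}; g ≡ 0 at y ∈ {0, 1, 2, 3, 4}; common: {1}.
  x = 1: f ≡ 0 at y ∈ {3}; g ≡ 0 at y ∈ ∅; common: ∅.
  x = 2: f ≡ 0 at y ∈ ∅; g ≡ 0 at y ∈ ∅; common: ∅.
  x = 3: f ≡ 0 at y ∈ {3}; g ≡ 0 at y ∈ ∅; common: ∅.
  x = 4: f ≡ 0 at y ∈ {0}; g ≡ 0 at y ∈ ∅; common: ∅.
Collecting: common zeros = {(0, 1)}, so the count is 1.
Comparison with the Bézout bound: 1 ≤ 2 = deg(f)·deg(g), as expected for curves with no common component (the affine F_5-count falls short of the bound because intersections may lie at infinity, over extension fields, or carry multiplicity).


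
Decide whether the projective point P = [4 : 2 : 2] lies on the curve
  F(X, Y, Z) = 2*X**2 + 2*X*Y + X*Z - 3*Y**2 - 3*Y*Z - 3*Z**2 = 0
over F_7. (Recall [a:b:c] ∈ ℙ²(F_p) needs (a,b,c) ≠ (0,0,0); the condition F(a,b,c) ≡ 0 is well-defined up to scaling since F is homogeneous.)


F(4,2,2) ≡ 6 (mod 7); P is NOT on the curve.

Evaluate F(4, 2, 2) term-by-term (mod 7).
  2*X**2 ↦ 2·16·1·1 = 32
  2*X*Y ↦ 2·4·2·1 = 16
  X*Z ↦ 1·4·1·2 = 8
  -3*Y**2 ↦ -3·1·4·1 = -12
  -3*Y*Z ↦ -3·1·2·2 = -12
  -3*Z**2 ↦ -3·1·1·4 = -12
Sum: F(4, 2, 2) = (32) + (16) + (8) + (-12) + (-12) + (-12) = 20.
Reducing mod 7: 20 ≡ 6 (mod 7).
Since F(a, b, c) ≡ 6 ≠ 0 (mod 7), P does NOT lie on the curve.


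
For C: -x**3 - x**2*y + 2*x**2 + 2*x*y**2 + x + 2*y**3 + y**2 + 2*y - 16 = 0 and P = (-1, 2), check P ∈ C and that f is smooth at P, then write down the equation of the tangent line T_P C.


Tangent line at P: 6*x + 21*y - 36 = 0.

Step 1: f(-1, 2) = 0, so P lies on C.
Step 2: partial derivatives
  f_x(x, y) = -3*x**2 - 2*x*y + 4*x + 2*y**2 + 1, f_y(x, y) = -x**2 + 4*x*y + 6*y**2 + 2*y + 2.
  f_x(P) = 6, f_y(P) = 21 (gradient nonzero, so P is smooth).
Step 3: tangent line at P: 6·(x − -1) + 21·(y − 2) = 0.
Expanding: 6*x + 21*y - 36 = 0.


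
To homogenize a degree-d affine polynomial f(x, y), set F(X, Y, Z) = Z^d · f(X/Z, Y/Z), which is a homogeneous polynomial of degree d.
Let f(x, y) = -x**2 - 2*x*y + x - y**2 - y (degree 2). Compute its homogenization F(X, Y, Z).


F(X, Y, Z) = -X**2 - 2*X*Y + X*Z - Y**2 - Y*Z

deg(f) = 2.
Substitute x = X/Z, y = Y/Z into f, then multiply by Z^2.
  monomial -1·x^2·y^0 ↦ -1·X^2·Y^0·Z^0.
  monomial -2·x^1·y^1 ↦ -2·X^1·Y^1·Z^0.
  monomial 1·x^1·y^0 ↦ 1·X^1·Y^0·Z^1.
  monomial -1·x^0·y^2 ↦ -1·X^0·Y^2·Z^0.
  monomial -1·x^0·y^1 ↦ -1·X^0·Y^1·Z^1.
Collecting: F(X, Y, Z) = -X**2 - 2*X*Y + X*Z - Y**2 - Y*Z.


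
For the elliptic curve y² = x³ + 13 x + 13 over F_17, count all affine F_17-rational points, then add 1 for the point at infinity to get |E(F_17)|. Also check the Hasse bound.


Affine points = {(0, 8), (0, 9), (2, 8), (2, 9), (5, 4), (5, 13), (6, 1), (6, 16), (8, 0), (9, 3), (9, 14), (10, 2), (10, 15), (11, 5), (11, 12), (13, 4), (13, 13), (14, 7), (14, 10), (15, 8), (15, 9), (16, 4), (16, 13)}; affine count = 23; |E(F_17)| = 24.

Discriminant check: Δ ∝ 4a³ + 27b² = 4·13³ + 27·13² = 4·2197 + 27·169 ≡ 6 (mod 17). Nonzero ⇒ E is nonsingular.
For each x ∈ F_17, compute rhs = x³ + 13·x + 13 mod 17, then count y ∈ F_17 with y² ≡ rhs.
  x = 0: rhs = 13, matching y values: 8, 9 (2 points).
  x = 1: rhs = 10, matching y values: none (0 points).
  x = 2: rhs = 13, matching y values: 8, 9 (2 points).
  x = 3: rhs = 11, matching y values: none (0 points).
  x = 4: rhs = 10, matching y values: none (0 points).
  x = 5: rhs = 16, matching y values: 4, 13 (2 points).
  x = 6: rhs = 1, matching y values: 1, 16 (2 points).
  x = 7: rhs = 5, matching y values: none (0 points).
  x = 8: rhs = 0, matching y values: 0 (1 points).
  x = 9: rhs = 9, matching y values: 3, 14 (2 points).
  x = 10: rhs = 4, matching y values: 2, 15 (2 points).
  x = 11: rhs = 8, matching y values: 5, 12 (2 points).
  x = 12: rhs = 10, matching y values: none (0 points).
  x = 13: rhs = 16, matching y values: 4, 13 (2 points).
  x = 14: rhs = 15, matching y values: 7, 10 (2 points).
  x = 15: rhs = 13, matching y values: 8, 9 (2 points).
  x = 16: rhs = 16, matching y values: 4, 13 (2 points).
Total affine count: 23.
Full point count |E(F_17)| = 23 + 1 = 24.
Hasse bound: |24 − (17+1)| = |6| = 6 ≤ 2√17 ≈ 8.2462 ✓.


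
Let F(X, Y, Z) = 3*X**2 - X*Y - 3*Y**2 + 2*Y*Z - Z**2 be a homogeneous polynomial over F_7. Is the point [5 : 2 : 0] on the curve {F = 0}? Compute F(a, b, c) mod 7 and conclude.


F(5,2,0) ≡ 4 (mod 7); P is NOT on the curve.

Evaluate F(5, 2, 0) term-by-term (mod 7).
  3*X**2 ↦ 3·25·1·1 = 75
  -X*Y ↦ -1·5·2·1 = -10
  -3*Y**2 ↦ -3·1·4·1 = -12
  2*Y*Z ↦ 2·1·2·0 = 0
  -Z**2 ↦ -1·1·1·0 = 0
Sum: F(5, 2, 0) = (75) + (-10) + (-12) + (0) + (0) = 53.
Reducing mod 7: 53 ≡ 4 (mod 7).
Since F(a, b, c) ≡ 4 ≠ 0 (mod 7), P does NOT lie on the curve.


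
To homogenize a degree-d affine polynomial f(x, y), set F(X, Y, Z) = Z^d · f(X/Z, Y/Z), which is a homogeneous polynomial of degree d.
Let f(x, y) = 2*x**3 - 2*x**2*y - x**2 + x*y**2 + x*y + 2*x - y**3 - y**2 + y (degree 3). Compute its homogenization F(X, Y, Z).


F(X, Y, Z) = 2*X**3 - 2*X**2*Y - X**2*Z + X*Y**2 + X*Y*Z + 2*X*Z**2 - Y**3 - Y**2*Z + Y*Z**2

deg(f) = 3.
Substitute x = X/Z, y = Y/Z into f, then multiply by Z^3.
  monomial 2·x^3·y^0 ↦ 2·X^3·Y^0·Z^0.
  monomial -2·x^2·y^1 ↦ -2·X^2·Y^1·Z^0.
  monomial -1·x^2·y^0 ↦ -1·X^2·Y^0·Z^1.
  monomial 1·x^1·y^2 ↦ 1·X^1·Y^2·Z^0.
  monomial 1·x^1·y^1 ↦ 1·X^1·Y^1·Z^1.
  monomial 2·x^1·y^0 ↦ 2·X^1·Y^0·Z^2.
  monomial -1·x^0·y^3 ↦ -1·X^0·Y^3·Z^0.
  monomial -1·x^0·y^2 ↦ -1·X^0·Y^2·Z^1.
  monomial 1·x^0·y^1 ↦ 1·X^0·Y^1·Z^2.
Collecting: F(X, Y, Z) = 2*X**3 - 2*X**2*Y - X**2*Z + X*Y**2 + X*Y*Z + 2*X*Z**2 - Y**3 - Y**2*Z + Y*Z**2.


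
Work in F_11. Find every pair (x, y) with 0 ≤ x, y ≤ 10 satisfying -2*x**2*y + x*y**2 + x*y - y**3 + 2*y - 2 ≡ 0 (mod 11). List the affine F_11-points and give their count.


Affine F_11-points: {(1, 6), (2, 7), (2, 8), (2, 9), (3, 9), (6, 5), (8, 5), (8, 6), (8, 8)}; count = 9.

For each of the 121 pairs (x, y) ∈ F_11², evaluate f(x, y) mod 11. Record the zeros.
  x = 0: [0↦9, 1↦10, 2↦5, 3↦10, 4↦8, 5↦4, 6↦3, 7↦10, 8↦8, 9↦2, 10↦8]  zeros at y ∈ ∅
  x = 1: [0↦9, 1↦10, 2↦7, 3↦5, 4↦9, 5↦2, 6↦0, 7↦8, 8↦9, 9↦8, 10↦10]  zeros at y ∈ {6}
  x = 2: [0↦9, 1↦6, 2↦1, 3↦10, 4↦5, 5↦2, 6↦6, 7↦0, 8↦0, 9↦0, 10↦5]  zeros at y ∈ {7, 8, 9}
  x = 3: [0↦9, 1↦9, 2↦9, 3↦3, 4↦7, 5↦4, 6↦10, 7↦8, 8↦3, 9↦0, 10↦4]  zeros at y ∈ {9}
  x = 4: [0↦9, 1↦8, 2↦9, 3↦6, 4↦4, 5↦8, 6↦1, 7↦10, 8↦7, 9↦8, 10↦7]  zeros at y ∈ ∅
  x = 5: [0↦9, 1↦3, 2↦1, 3↦8, 4↦7, 5↦3, 6↦1, 7↦6, 8↦1, 9↦2, 10↦3]  zeros at y ∈ ∅
  x = 6: [0↦9, 1↦5, 2↦7, 3↦9, 4↦5, 5↦0, 6↦10, 7↦7, 8↦7, 9↦4, 10↦3]  zeros at y ∈ {5}
  x = 7: [0↦9, 1↦3, 2↦5, 3↦9, 4↦9, 5↦10, 6↦6, 7↦2, 8↦3, 9↦3, 10↦7]  zeros at y ∈ ∅
  x = 8: [0↦9, 1↦8, 2↦6, 3↦8, 4↦8, 5↦0, 6↦0, 7↦2, 8↦0, 9↦10, 10↦4]  zeros at y ∈ {5, 6, 8}
  x = 9: [0↦9, 1↦9, 2↦10, 3↦6, 4↦2, 5↦3, 6↦3, 7↦7, 8↦9, 9↦3, 10↦5]  zeros at y ∈ ∅
  x = 10: [0↦9, 1↦6, 2↦6, 3↦3, 4↦2, 5↦8, 6↦4, 7↦6, 8↦8, 9↦4, 10↦10]  zeros at y ∈ ∅
Collecting zeros: affine points = {(1, 6), (2, 7), (2, 8), (2, 9), (3, 9), (6, 5), (8, 5), (8, 6), (8, 8)}.
Total count |C(F_11)_aff| = 9.
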